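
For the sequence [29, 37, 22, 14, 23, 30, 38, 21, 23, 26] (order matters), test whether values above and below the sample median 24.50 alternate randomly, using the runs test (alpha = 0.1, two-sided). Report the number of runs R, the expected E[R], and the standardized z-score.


Step 1: Compute median = 24.50; label A = above, B = below.
Labels in order: AABBBAABBA  (n_A = 5, n_B = 5)
Step 2: Count runs R = 5.
Step 3: Under H0 (random ordering), E[R] = 2*n_A*n_B/(n_A+n_B) + 1 = 2*5*5/10 + 1 = 6.0000.
        Var[R] = 2*n_A*n_B*(2*n_A*n_B - n_A - n_B) / ((n_A+n_B)^2 * (n_A+n_B-1)) = 2000/900 = 2.2222.
        SD[R] = 1.4907.
Step 4: Continuity-corrected z = (R + 0.5 - E[R]) / SD[R] = (5 + 0.5 - 6.0000) / 1.4907 = -0.3354.
Step 5: Two-sided p-value via normal approximation = 2*(1 - Phi(|z|)) = 0.737316.
Step 6: alpha = 0.1. fail to reject H0.

R = 5, z = -0.3354, p = 0.737316, fail to reject H0.


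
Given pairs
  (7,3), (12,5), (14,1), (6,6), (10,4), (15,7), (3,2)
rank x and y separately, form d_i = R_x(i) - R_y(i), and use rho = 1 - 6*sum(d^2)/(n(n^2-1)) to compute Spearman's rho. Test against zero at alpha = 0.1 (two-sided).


Step 1: Rank x and y separately (midranks; no ties here).
rank(x): 7->3, 12->5, 14->6, 6->2, 10->4, 15->7, 3->1
rank(y): 3->3, 5->5, 1->1, 6->6, 4->4, 7->7, 2->2
Step 2: d_i = R_x(i) - R_y(i); compute d_i^2.
  (3-3)^2=0, (5-5)^2=0, (6-1)^2=25, (2-6)^2=16, (4-4)^2=0, (7-7)^2=0, (1-2)^2=1
sum(d^2) = 42.
Step 3: rho = 1 - 6*42 / (7*(7^2 - 1)) = 1 - 252/336 = 0.250000.
Step 4: Under H0, t = rho * sqrt((n-2)/(1-rho^2)) = 0.5774 ~ t(5).
Step 5: Two-sided p-value from the t-distribution with 5 df = 0.588724.
Step 6: alpha = 0.1. fail to reject H0.

rho = 0.2500, p = 0.588724, fail to reject H0 at alpha = 0.1.


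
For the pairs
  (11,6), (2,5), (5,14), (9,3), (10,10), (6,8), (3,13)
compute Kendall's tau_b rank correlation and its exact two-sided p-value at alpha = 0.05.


Step 1: Enumerate the 21 unordered pairs (i,j) with i<j and classify each by sign(x_j-x_i) * sign(y_j-y_i).
  (1,2):dx=-9,dy=-1->C; (1,3):dx=-6,dy=+8->D; (1,4):dx=-2,dy=-3->C; (1,5):dx=-1,dy=+4->D
  (1,6):dx=-5,dy=+2->D; (1,7):dx=-8,dy=+7->D; (2,3):dx=+3,dy=+9->C; (2,4):dx=+7,dy=-2->D
  (2,5):dx=+8,dy=+5->C; (2,6):dx=+4,dy=+3->C; (2,7):dx=+1,dy=+8->C; (3,4):dx=+4,dy=-11->D
  (3,5):dx=+5,dy=-4->D; (3,6):dx=+1,dy=-6->D; (3,7):dx=-2,dy=-1->C; (4,5):dx=+1,dy=+7->C
  (4,6):dx=-3,dy=+5->D; (4,7):dx=-6,dy=+10->D; (5,6):dx=-4,dy=-2->C; (5,7):dx=-7,dy=+3->D
  (6,7):dx=-3,dy=+5->D
Step 2: C = 9, D = 12, total pairs = 21.
Step 3: tau = (C - D)/(n(n-1)/2) = (9 - 12)/21 = -0.142857.
Step 4: Exact two-sided p-value (enumerate n! = 5040 permutations of y under H0): p = 0.772619.
Step 5: alpha = 0.05. fail to reject H0.

tau_b = -0.1429 (C=9, D=12), p = 0.772619, fail to reject H0.


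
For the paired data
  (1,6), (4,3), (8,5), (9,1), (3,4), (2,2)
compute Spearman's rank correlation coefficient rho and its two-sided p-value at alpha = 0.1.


Step 1: Rank x and y separately (midranks; no ties here).
rank(x): 1->1, 4->4, 8->5, 9->6, 3->3, 2->2
rank(y): 6->6, 3->3, 5->5, 1->1, 4->4, 2->2
Step 2: d_i = R_x(i) - R_y(i); compute d_i^2.
  (1-6)^2=25, (4-3)^2=1, (5-5)^2=0, (6-1)^2=25, (3-4)^2=1, (2-2)^2=0
sum(d^2) = 52.
Step 3: rho = 1 - 6*52 / (6*(6^2 - 1)) = 1 - 312/210 = -0.485714.
Step 4: Under H0, t = rho * sqrt((n-2)/(1-rho^2)) = -1.1113 ~ t(4).
Step 5: Two-sided p-value from the t-distribution with 4 df = 0.328723.
Step 6: alpha = 0.1. fail to reject H0.

rho = -0.4857, p = 0.328723, fail to reject H0 at alpha = 0.1.


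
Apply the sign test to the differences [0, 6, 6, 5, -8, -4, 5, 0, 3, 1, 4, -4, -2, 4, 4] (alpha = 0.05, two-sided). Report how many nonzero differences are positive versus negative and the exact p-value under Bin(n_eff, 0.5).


Step 1: Discard zero differences. Original n = 15; n_eff = number of nonzero differences = 13.
Nonzero differences (with sign): +6, +6, +5, -8, -4, +5, +3, +1, +4, -4, -2, +4, +4
Step 2: Count signs: positive = 9, negative = 4.
Step 3: Under H0: P(positive) = 0.5, so the number of positives S ~ Bin(13, 0.5).
Step 4: Two-sided exact p-value = sum of Bin(13,0.5) probabilities at or below the observed probability = 0.266846.
Step 5: alpha = 0.05. fail to reject H0.

n_eff = 13, pos = 9, neg = 4, p = 0.266846, fail to reject H0.


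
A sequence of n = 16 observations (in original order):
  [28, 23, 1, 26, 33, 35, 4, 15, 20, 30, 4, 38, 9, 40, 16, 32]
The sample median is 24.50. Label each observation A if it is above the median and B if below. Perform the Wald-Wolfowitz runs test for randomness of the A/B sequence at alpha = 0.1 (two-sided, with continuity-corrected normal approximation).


Step 1: Compute median = 24.50; label A = above, B = below.
Labels in order: ABBAAABBBABABABA  (n_A = 8, n_B = 8)
Step 2: Count runs R = 11.
Step 3: Under H0 (random ordering), E[R] = 2*n_A*n_B/(n_A+n_B) + 1 = 2*8*8/16 + 1 = 9.0000.
        Var[R] = 2*n_A*n_B*(2*n_A*n_B - n_A - n_B) / ((n_A+n_B)^2 * (n_A+n_B-1)) = 14336/3840 = 3.7333.
        SD[R] = 1.9322.
Step 4: Continuity-corrected z = (R - 0.5 - E[R]) / SD[R] = (11 - 0.5 - 9.0000) / 1.9322 = 0.7763.
Step 5: Two-sided p-value via normal approximation = 2*(1 - Phi(|z|)) = 0.437558.
Step 6: alpha = 0.1. fail to reject H0.

R = 11, z = 0.7763, p = 0.437558, fail to reject H0.


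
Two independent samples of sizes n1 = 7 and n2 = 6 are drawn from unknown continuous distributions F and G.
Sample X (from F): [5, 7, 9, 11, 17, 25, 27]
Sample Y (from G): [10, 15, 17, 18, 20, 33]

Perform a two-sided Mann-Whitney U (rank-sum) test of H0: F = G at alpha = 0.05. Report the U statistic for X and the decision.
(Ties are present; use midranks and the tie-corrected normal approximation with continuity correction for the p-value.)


Step 1: Combine and sort all 13 observations; assign midranks.
sorted (value, group): (5,X), (7,X), (9,X), (10,Y), (11,X), (15,Y), (17,X), (17,Y), (18,Y), (20,Y), (25,X), (27,X), (33,Y)
ranks: 5->1, 7->2, 9->3, 10->4, 11->5, 15->6, 17->7.5, 17->7.5, 18->9, 20->10, 25->11, 27->12, 33->13
Step 2: Rank sum for X: R1 = 1 + 2 + 3 + 5 + 7.5 + 11 + 12 = 41.5.
Step 3: U_X = R1 - n1(n1+1)/2 = 41.5 - 7*8/2 = 41.5 - 28 = 13.5.
       U_Y = n1*n2 - U_X = 42 - 13.5 = 28.5.
Step 4: Ties are present, so use the tie-corrected normal approximation (with continuity correction) for the p-value.
Step 5: p-value = 0.316645; compare to alpha = 0.05. fail to reject H0.

U_X = 13.5, p = 0.316645, fail to reject H0 at alpha = 0.05.


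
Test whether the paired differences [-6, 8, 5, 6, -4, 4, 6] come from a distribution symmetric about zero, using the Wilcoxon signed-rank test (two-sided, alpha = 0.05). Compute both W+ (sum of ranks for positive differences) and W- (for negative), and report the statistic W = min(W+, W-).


Step 1: Drop any zero differences (none here) and take |d_i|.
|d| = [6, 8, 5, 6, 4, 4, 6]
Step 2: Midrank |d_i| (ties get averaged ranks).
ranks: |6|->5, |8|->7, |5|->3, |6|->5, |4|->1.5, |4|->1.5, |6|->5
Step 3: Attach original signs; sum ranks with positive sign and with negative sign.
W+ = 7 + 3 + 5 + 1.5 + 5 = 21.5
W- = 5 + 1.5 = 6.5
(Check: W+ + W- = 28 should equal n(n+1)/2 = 28.)
Step 4: Test statistic W = min(W+, W-) = 6.5.
Step 5: Ties in |d|, so use the tie-corrected normal approximation.
        E[W] = n(n+1)/4 = 7*8/4 = 14.
        Tie groups: |d|=4 (t=2), |d|=6 (t=3); sum(t^3 - t) = 30.
        Var[W] = n(n+1)(2n+1)/24 - sum(t^3-t)/48 = 840/24 - 30/48 = 34.375.
        z = (W - E[W]) / sqrt(Var[W]) = (6.5 - 14) / 5.8630 = -1.2792.
        Two-sided p = 2*Phi(z) = 0.200825.
Step 6: alpha = 0.05. fail to reject H0.

W+ = 21.5, W- = 6.5, W = min = 6.5, p = 0.200825, fail to reject H0.


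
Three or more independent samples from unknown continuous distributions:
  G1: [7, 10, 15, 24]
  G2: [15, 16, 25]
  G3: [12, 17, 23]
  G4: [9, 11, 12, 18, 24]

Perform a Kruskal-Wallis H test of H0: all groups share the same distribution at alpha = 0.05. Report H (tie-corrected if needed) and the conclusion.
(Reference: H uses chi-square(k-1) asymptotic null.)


Step 1: Combine all N = 15 observations and assign midranks.
sorted (value, group, rank): (7,G1,1), (9,G4,2), (10,G1,3), (11,G4,4), (12,G3,5.5), (12,G4,5.5), (15,G1,7.5), (15,G2,7.5), (16,G2,9), (17,G3,10), (18,G4,11), (23,G3,12), (24,G1,13.5), (24,G4,13.5), (25,G2,15)
Step 2: Sum ranks within each group.
R_1 = 25 (n_1 = 4)
R_2 = 31.5 (n_2 = 3)
R_3 = 27.5 (n_3 = 3)
R_4 = 36 (n_4 = 5)
Step 3: H = 12/(N(N+1)) * sum(R_i^2/n_i) - 3(N+1)
     = 12/(15*16) * (25^2/4 + 31.5^2/3 + 27.5^2/3 + 36^2/5) - 3*16
     = 0.050000 * 998.283 - 48
     = 1.914167.
Step 4: Ties present; correction factor C = 1 - 18/(15^3 - 15) = 0.994643. Corrected H = 1.914167 / 0.994643 = 1.924476.
Step 5: Under H0, H ~ chi^2(3); p-value = 0.588229.
Step 6: alpha = 0.05. fail to reject H0.

H = 1.9245, df = 3, p = 0.588229, fail to reject H0.


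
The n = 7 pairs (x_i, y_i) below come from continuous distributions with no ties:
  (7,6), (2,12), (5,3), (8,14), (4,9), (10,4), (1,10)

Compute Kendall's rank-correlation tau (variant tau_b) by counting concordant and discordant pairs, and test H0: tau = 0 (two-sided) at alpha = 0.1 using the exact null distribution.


Step 1: Enumerate the 21 unordered pairs (i,j) with i<j and classify each by sign(x_j-x_i) * sign(y_j-y_i).
  (1,2):dx=-5,dy=+6->D; (1,3):dx=-2,dy=-3->C; (1,4):dx=+1,dy=+8->C; (1,5):dx=-3,dy=+3->D
  (1,6):dx=+3,dy=-2->D; (1,7):dx=-6,dy=+4->D; (2,3):dx=+3,dy=-9->D; (2,4):dx=+6,dy=+2->C
  (2,5):dx=+2,dy=-3->D; (2,6):dx=+8,dy=-8->D; (2,7):dx=-1,dy=-2->C; (3,4):dx=+3,dy=+11->C
  (3,5):dx=-1,dy=+6->D; (3,6):dx=+5,dy=+1->C; (3,7):dx=-4,dy=+7->D; (4,5):dx=-4,dy=-5->C
  (4,6):dx=+2,dy=-10->D; (4,7):dx=-7,dy=-4->C; (5,6):dx=+6,dy=-5->D; (5,7):dx=-3,dy=+1->D
  (6,7):dx=-9,dy=+6->D
Step 2: C = 8, D = 13, total pairs = 21.
Step 3: tau = (C - D)/(n(n-1)/2) = (8 - 13)/21 = -0.238095.
Step 4: Exact two-sided p-value (enumerate n! = 5040 permutations of y under H0): p = 0.561905.
Step 5: alpha = 0.1. fail to reject H0.

tau_b = -0.2381 (C=8, D=13), p = 0.561905, fail to reject H0.


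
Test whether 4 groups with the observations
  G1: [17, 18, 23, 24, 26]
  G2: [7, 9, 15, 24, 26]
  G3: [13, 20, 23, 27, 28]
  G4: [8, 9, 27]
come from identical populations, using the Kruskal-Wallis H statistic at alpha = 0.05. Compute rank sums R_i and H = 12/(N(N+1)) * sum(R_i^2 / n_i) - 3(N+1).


Step 1: Combine all N = 18 observations and assign midranks.
sorted (value, group, rank): (7,G2,1), (8,G4,2), (9,G2,3.5), (9,G4,3.5), (13,G3,5), (15,G2,6), (17,G1,7), (18,G1,8), (20,G3,9), (23,G1,10.5), (23,G3,10.5), (24,G1,12.5), (24,G2,12.5), (26,G1,14.5), (26,G2,14.5), (27,G3,16.5), (27,G4,16.5), (28,G3,18)
Step 2: Sum ranks within each group.
R_1 = 52.5 (n_1 = 5)
R_2 = 37.5 (n_2 = 5)
R_3 = 59 (n_3 = 5)
R_4 = 22 (n_4 = 3)
Step 3: H = 12/(N(N+1)) * sum(R_i^2/n_i) - 3(N+1)
     = 12/(18*19) * (52.5^2/5 + 37.5^2/5 + 59^2/5 + 22^2/3) - 3*19
     = 0.035088 * 1690.03 - 57
     = 2.299415.
Step 4: Ties present; correction factor C = 1 - 30/(18^3 - 18) = 0.994840. Corrected H = 2.299415 / 0.994840 = 2.311342.
Step 5: Under H0, H ~ chi^2(3); p-value = 0.510352.
Step 6: alpha = 0.05. fail to reject H0.

H = 2.3113, df = 3, p = 0.510352, fail to reject H0.


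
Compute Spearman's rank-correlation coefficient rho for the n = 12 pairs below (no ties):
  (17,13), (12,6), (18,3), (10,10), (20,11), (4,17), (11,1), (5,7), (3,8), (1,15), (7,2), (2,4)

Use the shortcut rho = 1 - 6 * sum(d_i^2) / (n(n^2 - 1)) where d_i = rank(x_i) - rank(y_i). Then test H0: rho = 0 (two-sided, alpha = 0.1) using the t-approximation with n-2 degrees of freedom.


Step 1: Rank x and y separately (midranks; no ties here).
rank(x): 17->10, 12->9, 18->11, 10->7, 20->12, 4->4, 11->8, 5->5, 3->3, 1->1, 7->6, 2->2
rank(y): 13->10, 6->5, 3->3, 10->8, 11->9, 17->12, 1->1, 7->6, 8->7, 15->11, 2->2, 4->4
Step 2: d_i = R_x(i) - R_y(i); compute d_i^2.
  (10-10)^2=0, (9-5)^2=16, (11-3)^2=64, (7-8)^2=1, (12-9)^2=9, (4-12)^2=64, (8-1)^2=49, (5-6)^2=1, (3-7)^2=16, (1-11)^2=100, (6-2)^2=16, (2-4)^2=4
sum(d^2) = 340.
Step 3: rho = 1 - 6*340 / (12*(12^2 - 1)) = 1 - 2040/1716 = -0.188811.
Step 4: Under H0, t = rho * sqrt((n-2)/(1-rho^2)) = -0.6080 ~ t(10).
Step 5: Two-sided p-value from the t-distribution with 10 df = 0.556737.
Step 6: alpha = 0.1. fail to reject H0.

rho = -0.1888, p = 0.556737, fail to reject H0 at alpha = 0.1.


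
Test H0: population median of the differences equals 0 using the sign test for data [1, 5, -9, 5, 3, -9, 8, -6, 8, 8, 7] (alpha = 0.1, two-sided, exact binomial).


Step 1: Discard zero differences. Original n = 11; n_eff = number of nonzero differences = 11.
Nonzero differences (with sign): +1, +5, -9, +5, +3, -9, +8, -6, +8, +8, +7
Step 2: Count signs: positive = 8, negative = 3.
Step 3: Under H0: P(positive) = 0.5, so the number of positives S ~ Bin(11, 0.5).
Step 4: Two-sided exact p-value = sum of Bin(11,0.5) probabilities at or below the observed probability = 0.226562.
Step 5: alpha = 0.1. fail to reject H0.

n_eff = 11, pos = 8, neg = 3, p = 0.226562, fail to reject H0.


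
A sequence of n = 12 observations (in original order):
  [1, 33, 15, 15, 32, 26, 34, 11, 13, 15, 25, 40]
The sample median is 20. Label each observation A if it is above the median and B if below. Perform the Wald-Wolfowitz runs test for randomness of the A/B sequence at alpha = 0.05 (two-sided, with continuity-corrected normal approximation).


Step 1: Compute median = 20; label A = above, B = below.
Labels in order: BABBAAABBBAA  (n_A = 6, n_B = 6)
Step 2: Count runs R = 6.
Step 3: Under H0 (random ordering), E[R] = 2*n_A*n_B/(n_A+n_B) + 1 = 2*6*6/12 + 1 = 7.0000.
        Var[R] = 2*n_A*n_B*(2*n_A*n_B - n_A - n_B) / ((n_A+n_B)^2 * (n_A+n_B-1)) = 4320/1584 = 2.7273.
        SD[R] = 1.6514.
Step 4: Continuity-corrected z = (R + 0.5 - E[R]) / SD[R] = (6 + 0.5 - 7.0000) / 1.6514 = -0.3028.
Step 5: Two-sided p-value via normal approximation = 2*(1 - Phi(|z|)) = 0.762069.
Step 6: alpha = 0.05. fail to reject H0.

R = 6, z = -0.3028, p = 0.762069, fail to reject H0.


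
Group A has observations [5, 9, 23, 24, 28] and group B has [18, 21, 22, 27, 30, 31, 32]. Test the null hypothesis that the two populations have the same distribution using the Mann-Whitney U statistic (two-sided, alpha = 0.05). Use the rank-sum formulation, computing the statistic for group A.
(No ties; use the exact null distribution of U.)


Step 1: Combine and sort all 12 observations; assign midranks.
sorted (value, group): (5,X), (9,X), (18,Y), (21,Y), (22,Y), (23,X), (24,X), (27,Y), (28,X), (30,Y), (31,Y), (32,Y)
ranks: 5->1, 9->2, 18->3, 21->4, 22->5, 23->6, 24->7, 27->8, 28->9, 30->10, 31->11, 32->12
Step 2: Rank sum for X: R1 = 1 + 2 + 6 + 7 + 9 = 25.
Step 3: U_X = R1 - n1(n1+1)/2 = 25 - 5*6/2 = 25 - 15 = 10.
       U_Y = n1*n2 - U_X = 35 - 10 = 25.
Step 4: No ties, so the exact null distribution of U (based on enumerating the C(12,5) = 792 equally likely rank assignments) gives the two-sided p-value.
Step 5: p-value = 0.267677; compare to alpha = 0.05. fail to reject H0.

U_X = 10, p = 0.267677, fail to reject H0 at alpha = 0.05.


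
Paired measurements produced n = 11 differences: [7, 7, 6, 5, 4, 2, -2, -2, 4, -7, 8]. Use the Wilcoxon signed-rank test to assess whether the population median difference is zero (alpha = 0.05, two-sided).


Step 1: Drop any zero differences (none here) and take |d_i|.
|d| = [7, 7, 6, 5, 4, 2, 2, 2, 4, 7, 8]
Step 2: Midrank |d_i| (ties get averaged ranks).
ranks: |7|->9, |7|->9, |6|->7, |5|->6, |4|->4.5, |2|->2, |2|->2, |2|->2, |4|->4.5, |7|->9, |8|->11
Step 3: Attach original signs; sum ranks with positive sign and with negative sign.
W+ = 9 + 9 + 7 + 6 + 4.5 + 2 + 4.5 + 11 = 53
W- = 2 + 2 + 9 = 13
(Check: W+ + W- = 66 should equal n(n+1)/2 = 66.)
Step 4: Test statistic W = min(W+, W-) = 13.
Step 5: Ties in |d|, so use the tie-corrected normal approximation.
        E[W] = n(n+1)/4 = 11*12/4 = 33.
        Tie groups: |d|=2 (t=3), |d|=4 (t=2), |d|=7 (t=3); sum(t^3 - t) = 54.
        Var[W] = n(n+1)(2n+1)/24 - sum(t^3-t)/48 = 3036/24 - 54/48 = 125.375.
        z = (W - E[W]) / sqrt(Var[W]) = (13 - 33) / 11.1971 = -1.7862.
        Two-sided p = 2*Phi(z) = 0.074071.
Step 6: alpha = 0.05. fail to reject H0.

W+ = 53, W- = 13, W = min = 13, p = 0.074071, fail to reject H0.


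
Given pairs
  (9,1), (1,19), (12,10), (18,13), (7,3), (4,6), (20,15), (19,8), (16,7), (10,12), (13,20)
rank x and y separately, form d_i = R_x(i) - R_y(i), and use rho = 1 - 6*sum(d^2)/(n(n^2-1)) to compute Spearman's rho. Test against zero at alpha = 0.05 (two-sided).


Step 1: Rank x and y separately (midranks; no ties here).
rank(x): 9->4, 1->1, 12->6, 18->9, 7->3, 4->2, 20->11, 19->10, 16->8, 10->5, 13->7
rank(y): 1->1, 19->10, 10->6, 13->8, 3->2, 6->3, 15->9, 8->5, 7->4, 12->7, 20->11
Step 2: d_i = R_x(i) - R_y(i); compute d_i^2.
  (4-1)^2=9, (1-10)^2=81, (6-6)^2=0, (9-8)^2=1, (3-2)^2=1, (2-3)^2=1, (11-9)^2=4, (10-5)^2=25, (8-4)^2=16, (5-7)^2=4, (7-11)^2=16
sum(d^2) = 158.
Step 3: rho = 1 - 6*158 / (11*(11^2 - 1)) = 1 - 948/1320 = 0.281818.
Step 4: Under H0, t = rho * sqrt((n-2)/(1-rho^2)) = 0.8812 ~ t(9).
Step 5: Two-sided p-value from the t-distribution with 9 df = 0.401145.
Step 6: alpha = 0.05. fail to reject H0.

rho = 0.2818, p = 0.401145, fail to reject H0 at alpha = 0.05.


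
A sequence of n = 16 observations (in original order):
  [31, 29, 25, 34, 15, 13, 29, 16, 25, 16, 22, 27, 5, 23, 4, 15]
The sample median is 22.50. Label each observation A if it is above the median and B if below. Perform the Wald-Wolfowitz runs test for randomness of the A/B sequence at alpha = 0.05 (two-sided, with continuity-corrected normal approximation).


Step 1: Compute median = 22.50; label A = above, B = below.
Labels in order: AAAABBABABBABABB  (n_A = 8, n_B = 8)
Step 2: Count runs R = 10.
Step 3: Under H0 (random ordering), E[R] = 2*n_A*n_B/(n_A+n_B) + 1 = 2*8*8/16 + 1 = 9.0000.
        Var[R] = 2*n_A*n_B*(2*n_A*n_B - n_A - n_B) / ((n_A+n_B)^2 * (n_A+n_B-1)) = 14336/3840 = 3.7333.
        SD[R] = 1.9322.
Step 4: Continuity-corrected z = (R - 0.5 - E[R]) / SD[R] = (10 - 0.5 - 9.0000) / 1.9322 = 0.2588.
Step 5: Two-sided p-value via normal approximation = 2*(1 - Phi(|z|)) = 0.795809.
Step 6: alpha = 0.05. fail to reject H0.

R = 10, z = 0.2588, p = 0.795809, fail to reject H0.


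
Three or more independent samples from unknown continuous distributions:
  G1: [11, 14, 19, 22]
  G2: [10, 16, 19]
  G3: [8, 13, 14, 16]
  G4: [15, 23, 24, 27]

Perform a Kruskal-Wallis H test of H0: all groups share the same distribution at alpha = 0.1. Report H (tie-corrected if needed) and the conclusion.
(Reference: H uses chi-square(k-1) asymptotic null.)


Step 1: Combine all N = 15 observations and assign midranks.
sorted (value, group, rank): (8,G3,1), (10,G2,2), (11,G1,3), (13,G3,4), (14,G1,5.5), (14,G3,5.5), (15,G4,7), (16,G2,8.5), (16,G3,8.5), (19,G1,10.5), (19,G2,10.5), (22,G1,12), (23,G4,13), (24,G4,14), (27,G4,15)
Step 2: Sum ranks within each group.
R_1 = 31 (n_1 = 4)
R_2 = 21 (n_2 = 3)
R_3 = 19 (n_3 = 4)
R_4 = 49 (n_4 = 4)
Step 3: H = 12/(N(N+1)) * sum(R_i^2/n_i) - 3(N+1)
     = 12/(15*16) * (31^2/4 + 21^2/3 + 19^2/4 + 49^2/4) - 3*16
     = 0.050000 * 1077.75 - 48
     = 5.887500.
Step 4: Ties present; correction factor C = 1 - 18/(15^3 - 15) = 0.994643. Corrected H = 5.887500 / 0.994643 = 5.919210.
Step 5: Under H0, H ~ chi^2(3); p-value = 0.115608.
Step 6: alpha = 0.1. fail to reject H0.

H = 5.9192, df = 3, p = 0.115608, fail to reject H0.


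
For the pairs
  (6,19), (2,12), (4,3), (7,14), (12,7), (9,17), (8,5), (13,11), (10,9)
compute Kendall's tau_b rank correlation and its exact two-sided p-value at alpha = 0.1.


Step 1: Enumerate the 36 unordered pairs (i,j) with i<j and classify each by sign(x_j-x_i) * sign(y_j-y_i).
  (1,2):dx=-4,dy=-7->C; (1,3):dx=-2,dy=-16->C; (1,4):dx=+1,dy=-5->D; (1,5):dx=+6,dy=-12->D
  (1,6):dx=+3,dy=-2->D; (1,7):dx=+2,dy=-14->D; (1,8):dx=+7,dy=-8->D; (1,9):dx=+4,dy=-10->D
  (2,3):dx=+2,dy=-9->D; (2,4):dx=+5,dy=+2->C; (2,5):dx=+10,dy=-5->D; (2,6):dx=+7,dy=+5->C
  (2,7):dx=+6,dy=-7->D; (2,8):dx=+11,dy=-1->D; (2,9):dx=+8,dy=-3->D; (3,4):dx=+3,dy=+11->C
  (3,5):dx=+8,dy=+4->C; (3,6):dx=+5,dy=+14->C; (3,7):dx=+4,dy=+2->C; (3,8):dx=+9,dy=+8->C
  (3,9):dx=+6,dy=+6->C; (4,5):dx=+5,dy=-7->D; (4,6):dx=+2,dy=+3->C; (4,7):dx=+1,dy=-9->D
  (4,8):dx=+6,dy=-3->D; (4,9):dx=+3,dy=-5->D; (5,6):dx=-3,dy=+10->D; (5,7):dx=-4,dy=-2->C
  (5,8):dx=+1,dy=+4->C; (5,9):dx=-2,dy=+2->D; (6,7):dx=-1,dy=-12->C; (6,8):dx=+4,dy=-6->D
  (6,9):dx=+1,dy=-8->D; (7,8):dx=+5,dy=+6->C; (7,9):dx=+2,dy=+4->C; (8,9):dx=-3,dy=-2->C
Step 2: C = 17, D = 19, total pairs = 36.
Step 3: tau = (C - D)/(n(n-1)/2) = (17 - 19)/36 = -0.055556.
Step 4: Exact two-sided p-value (enumerate n! = 362880 permutations of y under H0): p = 0.919455.
Step 5: alpha = 0.1. fail to reject H0.

tau_b = -0.0556 (C=17, D=19), p = 0.919455, fail to reject H0.


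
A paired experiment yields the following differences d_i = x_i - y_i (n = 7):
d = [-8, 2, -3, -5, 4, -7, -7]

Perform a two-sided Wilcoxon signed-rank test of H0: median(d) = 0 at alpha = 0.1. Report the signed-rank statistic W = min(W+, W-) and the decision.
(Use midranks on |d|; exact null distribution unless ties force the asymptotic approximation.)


Step 1: Drop any zero differences (none here) and take |d_i|.
|d| = [8, 2, 3, 5, 4, 7, 7]
Step 2: Midrank |d_i| (ties get averaged ranks).
ranks: |8|->7, |2|->1, |3|->2, |5|->4, |4|->3, |7|->5.5, |7|->5.5
Step 3: Attach original signs; sum ranks with positive sign and with negative sign.
W+ = 1 + 3 = 4
W- = 7 + 2 + 4 + 5.5 + 5.5 = 24
(Check: W+ + W- = 28 should equal n(n+1)/2 = 28.)
Step 4: Test statistic W = min(W+, W-) = 4.
Step 5: Ties in |d|, so use the tie-corrected normal approximation.
        E[W] = n(n+1)/4 = 7*8/4 = 14.
        Tie groups: |d|=7 (t=2); sum(t^3 - t) = 6.
        Var[W] = n(n+1)(2n+1)/24 - sum(t^3-t)/48 = 840/24 - 6/48 = 34.875.
        z = (W - E[W]) / sqrt(Var[W]) = (4 - 14) / 5.9055 = -1.6933.
        Two-sided p = 2*Phi(z) = 0.090392.
Step 6: alpha = 0.1. reject H0.

W+ = 4, W- = 24, W = min = 4, p = 0.090392, reject H0.


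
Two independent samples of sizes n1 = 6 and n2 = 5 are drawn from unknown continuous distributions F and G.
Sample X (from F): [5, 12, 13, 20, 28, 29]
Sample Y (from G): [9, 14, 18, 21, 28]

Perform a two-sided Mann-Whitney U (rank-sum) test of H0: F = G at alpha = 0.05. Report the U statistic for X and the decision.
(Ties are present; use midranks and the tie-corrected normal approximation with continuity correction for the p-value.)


Step 1: Combine and sort all 11 observations; assign midranks.
sorted (value, group): (5,X), (9,Y), (12,X), (13,X), (14,Y), (18,Y), (20,X), (21,Y), (28,X), (28,Y), (29,X)
ranks: 5->1, 9->2, 12->3, 13->4, 14->5, 18->6, 20->7, 21->8, 28->9.5, 28->9.5, 29->11
Step 2: Rank sum for X: R1 = 1 + 3 + 4 + 7 + 9.5 + 11 = 35.5.
Step 3: U_X = R1 - n1(n1+1)/2 = 35.5 - 6*7/2 = 35.5 - 21 = 14.5.
       U_Y = n1*n2 - U_X = 30 - 14.5 = 15.5.
Step 4: Ties are present, so use the tie-corrected normal approximation (with continuity correction) for the p-value.
Step 5: p-value = 1.000000; compare to alpha = 0.05. fail to reject H0.

U_X = 14.5, p = 1.000000, fail to reject H0 at alpha = 0.05.


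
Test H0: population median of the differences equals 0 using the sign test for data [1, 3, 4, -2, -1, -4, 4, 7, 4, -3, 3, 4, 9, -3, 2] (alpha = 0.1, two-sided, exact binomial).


Step 1: Discard zero differences. Original n = 15; n_eff = number of nonzero differences = 15.
Nonzero differences (with sign): +1, +3, +4, -2, -1, -4, +4, +7, +4, -3, +3, +4, +9, -3, +2
Step 2: Count signs: positive = 10, negative = 5.
Step 3: Under H0: P(positive) = 0.5, so the number of positives S ~ Bin(15, 0.5).
Step 4: Two-sided exact p-value = sum of Bin(15,0.5) probabilities at or below the observed probability = 0.301758.
Step 5: alpha = 0.1. fail to reject H0.

n_eff = 15, pos = 10, neg = 5, p = 0.301758, fail to reject H0.


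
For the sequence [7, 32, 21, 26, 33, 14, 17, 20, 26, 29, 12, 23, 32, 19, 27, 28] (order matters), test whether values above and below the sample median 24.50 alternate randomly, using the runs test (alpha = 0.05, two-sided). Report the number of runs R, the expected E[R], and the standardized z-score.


Step 1: Compute median = 24.50; label A = above, B = below.
Labels in order: BABAABBBAABBABAA  (n_A = 8, n_B = 8)
Step 2: Count runs R = 10.
Step 3: Under H0 (random ordering), E[R] = 2*n_A*n_B/(n_A+n_B) + 1 = 2*8*8/16 + 1 = 9.0000.
        Var[R] = 2*n_A*n_B*(2*n_A*n_B - n_A - n_B) / ((n_A+n_B)^2 * (n_A+n_B-1)) = 14336/3840 = 3.7333.
        SD[R] = 1.9322.
Step 4: Continuity-corrected z = (R - 0.5 - E[R]) / SD[R] = (10 - 0.5 - 9.0000) / 1.9322 = 0.2588.
Step 5: Two-sided p-value via normal approximation = 2*(1 - Phi(|z|)) = 0.795809.
Step 6: alpha = 0.05. fail to reject H0.

R = 10, z = 0.2588, p = 0.795809, fail to reject H0.


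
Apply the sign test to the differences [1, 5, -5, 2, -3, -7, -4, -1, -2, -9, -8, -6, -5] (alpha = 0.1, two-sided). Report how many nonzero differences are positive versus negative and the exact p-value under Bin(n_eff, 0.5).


Step 1: Discard zero differences. Original n = 13; n_eff = number of nonzero differences = 13.
Nonzero differences (with sign): +1, +5, -5, +2, -3, -7, -4, -1, -2, -9, -8, -6, -5
Step 2: Count signs: positive = 3, negative = 10.
Step 3: Under H0: P(positive) = 0.5, so the number of positives S ~ Bin(13, 0.5).
Step 4: Two-sided exact p-value = sum of Bin(13,0.5) probabilities at or below the observed probability = 0.092285.
Step 5: alpha = 0.1. reject H0.

n_eff = 13, pos = 3, neg = 10, p = 0.092285, reject H0.


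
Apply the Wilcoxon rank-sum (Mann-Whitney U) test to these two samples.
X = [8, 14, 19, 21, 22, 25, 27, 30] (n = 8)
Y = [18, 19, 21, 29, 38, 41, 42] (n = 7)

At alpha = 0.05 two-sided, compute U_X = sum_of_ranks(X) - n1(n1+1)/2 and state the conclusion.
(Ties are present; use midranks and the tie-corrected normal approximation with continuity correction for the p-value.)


Step 1: Combine and sort all 15 observations; assign midranks.
sorted (value, group): (8,X), (14,X), (18,Y), (19,X), (19,Y), (21,X), (21,Y), (22,X), (25,X), (27,X), (29,Y), (30,X), (38,Y), (41,Y), (42,Y)
ranks: 8->1, 14->2, 18->3, 19->4.5, 19->4.5, 21->6.5, 21->6.5, 22->8, 25->9, 27->10, 29->11, 30->12, 38->13, 41->14, 42->15
Step 2: Rank sum for X: R1 = 1 + 2 + 4.5 + 6.5 + 8 + 9 + 10 + 12 = 53.
Step 3: U_X = R1 - n1(n1+1)/2 = 53 - 8*9/2 = 53 - 36 = 17.
       U_Y = n1*n2 - U_X = 56 - 17 = 39.
Step 4: Ties are present, so use the tie-corrected normal approximation (with continuity correction) for the p-value.
Step 5: p-value = 0.223485; compare to alpha = 0.05. fail to reject H0.

U_X = 17, p = 0.223485, fail to reject H0 at alpha = 0.05.


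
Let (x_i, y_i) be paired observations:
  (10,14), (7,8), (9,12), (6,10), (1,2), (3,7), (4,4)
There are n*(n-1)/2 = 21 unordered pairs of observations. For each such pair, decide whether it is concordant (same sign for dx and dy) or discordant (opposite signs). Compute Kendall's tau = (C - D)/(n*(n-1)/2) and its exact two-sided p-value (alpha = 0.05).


Step 1: Enumerate the 21 unordered pairs (i,j) with i<j and classify each by sign(x_j-x_i) * sign(y_j-y_i).
  (1,2):dx=-3,dy=-6->C; (1,3):dx=-1,dy=-2->C; (1,4):dx=-4,dy=-4->C; (1,5):dx=-9,dy=-12->C
  (1,6):dx=-7,dy=-7->C; (1,7):dx=-6,dy=-10->C; (2,3):dx=+2,dy=+4->C; (2,4):dx=-1,dy=+2->D
  (2,5):dx=-6,dy=-6->C; (2,6):dx=-4,dy=-1->C; (2,7):dx=-3,dy=-4->C; (3,4):dx=-3,dy=-2->C
  (3,5):dx=-8,dy=-10->C; (3,6):dx=-6,dy=-5->C; (3,7):dx=-5,dy=-8->C; (4,5):dx=-5,dy=-8->C
  (4,6):dx=-3,dy=-3->C; (4,7):dx=-2,dy=-6->C; (5,6):dx=+2,dy=+5->C; (5,7):dx=+3,dy=+2->C
  (6,7):dx=+1,dy=-3->D
Step 2: C = 19, D = 2, total pairs = 21.
Step 3: tau = (C - D)/(n(n-1)/2) = (19 - 2)/21 = 0.809524.
Step 4: Exact two-sided p-value (enumerate n! = 5040 permutations of y under H0): p = 0.010714.
Step 5: alpha = 0.05. reject H0.

tau_b = 0.8095 (C=19, D=2), p = 0.010714, reject H0.


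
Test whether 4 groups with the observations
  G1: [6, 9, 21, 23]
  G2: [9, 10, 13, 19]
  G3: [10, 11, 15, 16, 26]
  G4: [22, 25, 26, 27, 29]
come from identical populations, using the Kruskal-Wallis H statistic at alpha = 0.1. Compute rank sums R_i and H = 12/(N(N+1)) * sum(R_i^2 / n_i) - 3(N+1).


Step 1: Combine all N = 18 observations and assign midranks.
sorted (value, group, rank): (6,G1,1), (9,G1,2.5), (9,G2,2.5), (10,G2,4.5), (10,G3,4.5), (11,G3,6), (13,G2,7), (15,G3,8), (16,G3,9), (19,G2,10), (21,G1,11), (22,G4,12), (23,G1,13), (25,G4,14), (26,G3,15.5), (26,G4,15.5), (27,G4,17), (29,G4,18)
Step 2: Sum ranks within each group.
R_1 = 27.5 (n_1 = 4)
R_2 = 24 (n_2 = 4)
R_3 = 43 (n_3 = 5)
R_4 = 76.5 (n_4 = 5)
Step 3: H = 12/(N(N+1)) * sum(R_i^2/n_i) - 3(N+1)
     = 12/(18*19) * (27.5^2/4 + 24^2/4 + 43^2/5 + 76.5^2/5) - 3*19
     = 0.035088 * 1873.31 - 57
     = 8.730263.
Step 4: Ties present; correction factor C = 1 - 18/(18^3 - 18) = 0.996904. Corrected H = 8.730263 / 0.996904 = 8.757376.
Step 5: Under H0, H ~ chi^2(3); p-value = 0.032697.
Step 6: alpha = 0.1. reject H0.

H = 8.7574, df = 3, p = 0.032697, reject H0.


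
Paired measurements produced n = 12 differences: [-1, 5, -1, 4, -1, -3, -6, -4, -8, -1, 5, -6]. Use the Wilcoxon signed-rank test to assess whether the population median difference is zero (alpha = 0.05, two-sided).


Step 1: Drop any zero differences (none here) and take |d_i|.
|d| = [1, 5, 1, 4, 1, 3, 6, 4, 8, 1, 5, 6]
Step 2: Midrank |d_i| (ties get averaged ranks).
ranks: |1|->2.5, |5|->8.5, |1|->2.5, |4|->6.5, |1|->2.5, |3|->5, |6|->10.5, |4|->6.5, |8|->12, |1|->2.5, |5|->8.5, |6|->10.5
Step 3: Attach original signs; sum ranks with positive sign and with negative sign.
W+ = 8.5 + 6.5 + 8.5 = 23.5
W- = 2.5 + 2.5 + 2.5 + 5 + 10.5 + 6.5 + 12 + 2.5 + 10.5 = 54.5
(Check: W+ + W- = 78 should equal n(n+1)/2 = 78.)
Step 4: Test statistic W = min(W+, W-) = 23.5.
Step 5: Ties in |d|, so use the tie-corrected normal approximation.
        E[W] = n(n+1)/4 = 12*13/4 = 39.
        Tie groups: |d|=1 (t=4), |d|=4 (t=2), |d|=5 (t=2), |d|=6 (t=2); sum(t^3 - t) = 78.
        Var[W] = n(n+1)(2n+1)/24 - sum(t^3-t)/48 = 3900/24 - 78/48 = 160.875.
        z = (W - E[W]) / sqrt(Var[W]) = (23.5 - 39) / 12.6837 = -1.2220.
        Two-sided p = 2*Phi(z) = 0.221690.
Step 6: alpha = 0.05. fail to reject H0.

W+ = 23.5, W- = 54.5, W = min = 23.5, p = 0.221690, fail to reject H0.


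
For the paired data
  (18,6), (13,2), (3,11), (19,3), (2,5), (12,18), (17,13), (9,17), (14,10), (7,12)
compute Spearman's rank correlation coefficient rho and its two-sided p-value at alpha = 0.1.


Step 1: Rank x and y separately (midranks; no ties here).
rank(x): 18->9, 13->6, 3->2, 19->10, 2->1, 12->5, 17->8, 9->4, 14->7, 7->3
rank(y): 6->4, 2->1, 11->6, 3->2, 5->3, 18->10, 13->8, 17->9, 10->5, 12->7
Step 2: d_i = R_x(i) - R_y(i); compute d_i^2.
  (9-4)^2=25, (6-1)^2=25, (2-6)^2=16, (10-2)^2=64, (1-3)^2=4, (5-10)^2=25, (8-8)^2=0, (4-9)^2=25, (7-5)^2=4, (3-7)^2=16
sum(d^2) = 204.
Step 3: rho = 1 - 6*204 / (10*(10^2 - 1)) = 1 - 1224/990 = -0.236364.
Step 4: Under H0, t = rho * sqrt((n-2)/(1-rho^2)) = -0.6880 ~ t(8).
Step 5: Two-sided p-value from the t-distribution with 8 df = 0.510885.
Step 6: alpha = 0.1. fail to reject H0.

rho = -0.2364, p = 0.510885, fail to reject H0 at alpha = 0.1.


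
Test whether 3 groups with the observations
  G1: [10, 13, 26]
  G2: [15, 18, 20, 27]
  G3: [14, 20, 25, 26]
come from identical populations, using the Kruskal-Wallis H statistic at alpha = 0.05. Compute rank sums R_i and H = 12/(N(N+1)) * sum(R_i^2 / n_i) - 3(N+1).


Step 1: Combine all N = 11 observations and assign midranks.
sorted (value, group, rank): (10,G1,1), (13,G1,2), (14,G3,3), (15,G2,4), (18,G2,5), (20,G2,6.5), (20,G3,6.5), (25,G3,8), (26,G1,9.5), (26,G3,9.5), (27,G2,11)
Step 2: Sum ranks within each group.
R_1 = 12.5 (n_1 = 3)
R_2 = 26.5 (n_2 = 4)
R_3 = 27 (n_3 = 4)
Step 3: H = 12/(N(N+1)) * sum(R_i^2/n_i) - 3(N+1)
     = 12/(11*12) * (12.5^2/3 + 26.5^2/4 + 27^2/4) - 3*12
     = 0.090909 * 409.896 - 36
     = 1.263258.
Step 4: Ties present; correction factor C = 1 - 12/(11^3 - 11) = 0.990909. Corrected H = 1.263258 / 0.990909 = 1.274847.
Step 5: Under H0, H ~ chi^2(2); p-value = 0.528653.
Step 6: alpha = 0.05. fail to reject H0.

H = 1.2748, df = 2, p = 0.528653, fail to reject H0.


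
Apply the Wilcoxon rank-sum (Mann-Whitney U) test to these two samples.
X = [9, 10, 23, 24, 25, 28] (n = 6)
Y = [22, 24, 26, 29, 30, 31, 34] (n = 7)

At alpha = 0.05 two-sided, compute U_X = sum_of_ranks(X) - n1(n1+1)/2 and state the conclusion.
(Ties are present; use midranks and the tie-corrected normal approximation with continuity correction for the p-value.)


Step 1: Combine and sort all 13 observations; assign midranks.
sorted (value, group): (9,X), (10,X), (22,Y), (23,X), (24,X), (24,Y), (25,X), (26,Y), (28,X), (29,Y), (30,Y), (31,Y), (34,Y)
ranks: 9->1, 10->2, 22->3, 23->4, 24->5.5, 24->5.5, 25->7, 26->8, 28->9, 29->10, 30->11, 31->12, 34->13
Step 2: Rank sum for X: R1 = 1 + 2 + 4 + 5.5 + 7 + 9 = 28.5.
Step 3: U_X = R1 - n1(n1+1)/2 = 28.5 - 6*7/2 = 28.5 - 21 = 7.5.
       U_Y = n1*n2 - U_X = 42 - 7.5 = 34.5.
Step 4: Ties are present, so use the tie-corrected normal approximation (with continuity correction) for the p-value.
Step 5: p-value = 0.062928; compare to alpha = 0.05. fail to reject H0.

U_X = 7.5, p = 0.062928, fail to reject H0 at alpha = 0.05.


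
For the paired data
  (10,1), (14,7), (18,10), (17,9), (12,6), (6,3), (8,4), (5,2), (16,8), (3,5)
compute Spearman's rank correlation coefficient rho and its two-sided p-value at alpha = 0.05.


Step 1: Rank x and y separately (midranks; no ties here).
rank(x): 10->5, 14->7, 18->10, 17->9, 12->6, 6->3, 8->4, 5->2, 16->8, 3->1
rank(y): 1->1, 7->7, 10->10, 9->9, 6->6, 3->3, 4->4, 2->2, 8->8, 5->5
Step 2: d_i = R_x(i) - R_y(i); compute d_i^2.
  (5-1)^2=16, (7-7)^2=0, (10-10)^2=0, (9-9)^2=0, (6-6)^2=0, (3-3)^2=0, (4-4)^2=0, (2-2)^2=0, (8-8)^2=0, (1-5)^2=16
sum(d^2) = 32.
Step 3: rho = 1 - 6*32 / (10*(10^2 - 1)) = 1 - 192/990 = 0.806061.
Step 4: Under H0, t = rho * sqrt((n-2)/(1-rho^2)) = 3.8522 ~ t(8).
Step 5: Two-sided p-value from the t-distribution with 8 df = 0.004862.
Step 6: alpha = 0.05. reject H0.

rho = 0.8061, p = 0.004862, reject H0 at alpha = 0.05.


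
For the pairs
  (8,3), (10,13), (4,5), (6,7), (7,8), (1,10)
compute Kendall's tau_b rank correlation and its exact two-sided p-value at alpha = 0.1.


Step 1: Enumerate the 15 unordered pairs (i,j) with i<j and classify each by sign(x_j-x_i) * sign(y_j-y_i).
  (1,2):dx=+2,dy=+10->C; (1,3):dx=-4,dy=+2->D; (1,4):dx=-2,dy=+4->D; (1,5):dx=-1,dy=+5->D
  (1,6):dx=-7,dy=+7->D; (2,3):dx=-6,dy=-8->C; (2,4):dx=-4,dy=-6->C; (2,5):dx=-3,dy=-5->C
  (2,6):dx=-9,dy=-3->C; (3,4):dx=+2,dy=+2->C; (3,5):dx=+3,dy=+3->C; (3,6):dx=-3,dy=+5->D
  (4,5):dx=+1,dy=+1->C; (4,6):dx=-5,dy=+3->D; (5,6):dx=-6,dy=+2->D
Step 2: C = 8, D = 7, total pairs = 15.
Step 3: tau = (C - D)/(n(n-1)/2) = (8 - 7)/15 = 0.066667.
Step 4: Exact two-sided p-value (enumerate n! = 720 permutations of y under H0): p = 1.000000.
Step 5: alpha = 0.1. fail to reject H0.

tau_b = 0.0667 (C=8, D=7), p = 1.000000, fail to reject H0.


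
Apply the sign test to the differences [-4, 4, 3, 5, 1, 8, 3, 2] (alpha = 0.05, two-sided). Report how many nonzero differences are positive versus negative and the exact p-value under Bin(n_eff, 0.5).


Step 1: Discard zero differences. Original n = 8; n_eff = number of nonzero differences = 8.
Nonzero differences (with sign): -4, +4, +3, +5, +1, +8, +3, +2
Step 2: Count signs: positive = 7, negative = 1.
Step 3: Under H0: P(positive) = 0.5, so the number of positives S ~ Bin(8, 0.5).
Step 4: Two-sided exact p-value = sum of Bin(8,0.5) probabilities at or below the observed probability = 0.070312.
Step 5: alpha = 0.05. fail to reject H0.

n_eff = 8, pos = 7, neg = 1, p = 0.070312, fail to reject H0.


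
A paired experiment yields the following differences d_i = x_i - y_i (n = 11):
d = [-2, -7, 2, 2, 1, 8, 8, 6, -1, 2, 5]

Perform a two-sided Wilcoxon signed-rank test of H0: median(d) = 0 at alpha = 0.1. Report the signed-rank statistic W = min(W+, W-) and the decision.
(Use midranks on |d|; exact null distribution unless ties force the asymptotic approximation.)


Step 1: Drop any zero differences (none here) and take |d_i|.
|d| = [2, 7, 2, 2, 1, 8, 8, 6, 1, 2, 5]
Step 2: Midrank |d_i| (ties get averaged ranks).
ranks: |2|->4.5, |7|->9, |2|->4.5, |2|->4.5, |1|->1.5, |8|->10.5, |8|->10.5, |6|->8, |1|->1.5, |2|->4.5, |5|->7
Step 3: Attach original signs; sum ranks with positive sign and with negative sign.
W+ = 4.5 + 4.5 + 1.5 + 10.5 + 10.5 + 8 + 4.5 + 7 = 51
W- = 4.5 + 9 + 1.5 = 15
(Check: W+ + W- = 66 should equal n(n+1)/2 = 66.)
Step 4: Test statistic W = min(W+, W-) = 15.
Step 5: Ties in |d|, so use the tie-corrected normal approximation.
        E[W] = n(n+1)/4 = 11*12/4 = 33.
        Tie groups: |d|=1 (t=2), |d|=2 (t=4), |d|=8 (t=2); sum(t^3 - t) = 72.
        Var[W] = n(n+1)(2n+1)/24 - sum(t^3-t)/48 = 3036/24 - 72/48 = 125.
        z = (W - E[W]) / sqrt(Var[W]) = (15 - 33) / 11.1803 = -1.6100.
        Two-sided p = 2*Phi(z) = 0.107405.
Step 6: alpha = 0.1. fail to reject H0.

W+ = 51, W- = 15, W = min = 15, p = 0.107405, fail to reject H0.


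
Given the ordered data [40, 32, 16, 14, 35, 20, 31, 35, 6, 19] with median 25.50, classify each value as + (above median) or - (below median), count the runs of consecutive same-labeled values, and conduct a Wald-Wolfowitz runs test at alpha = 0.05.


Step 1: Compute median = 25.50; label A = above, B = below.
Labels in order: AABBABAABB  (n_A = 5, n_B = 5)
Step 2: Count runs R = 6.
Step 3: Under H0 (random ordering), E[R] = 2*n_A*n_B/(n_A+n_B) + 1 = 2*5*5/10 + 1 = 6.0000.
        Var[R] = 2*n_A*n_B*(2*n_A*n_B - n_A - n_B) / ((n_A+n_B)^2 * (n_A+n_B-1)) = 2000/900 = 2.2222.
        SD[R] = 1.4907.
Step 4: R = E[R], so z = 0 with no continuity correction.
Step 5: Two-sided p-value via normal approximation = 2*(1 - Phi(|z|)) = 1.000000.
Step 6: alpha = 0.05. fail to reject H0.

R = 6, z = 0.0000, p = 1.000000, fail to reject H0.


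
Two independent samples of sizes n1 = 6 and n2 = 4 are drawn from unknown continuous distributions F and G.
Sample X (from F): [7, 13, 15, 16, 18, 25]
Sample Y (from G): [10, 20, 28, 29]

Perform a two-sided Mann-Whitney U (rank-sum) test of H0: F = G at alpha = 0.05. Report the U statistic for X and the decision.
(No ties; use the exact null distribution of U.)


Step 1: Combine and sort all 10 observations; assign midranks.
sorted (value, group): (7,X), (10,Y), (13,X), (15,X), (16,X), (18,X), (20,Y), (25,X), (28,Y), (29,Y)
ranks: 7->1, 10->2, 13->3, 15->4, 16->5, 18->6, 20->7, 25->8, 28->9, 29->10
Step 2: Rank sum for X: R1 = 1 + 3 + 4 + 5 + 6 + 8 = 27.
Step 3: U_X = R1 - n1(n1+1)/2 = 27 - 6*7/2 = 27 - 21 = 6.
       U_Y = n1*n2 - U_X = 24 - 6 = 18.
Step 4: No ties, so the exact null distribution of U (based on enumerating the C(10,6) = 210 equally likely rank assignments) gives the two-sided p-value.
Step 5: p-value = 0.257143; compare to alpha = 0.05. fail to reject H0.

U_X = 6, p = 0.257143, fail to reject H0 at alpha = 0.05.


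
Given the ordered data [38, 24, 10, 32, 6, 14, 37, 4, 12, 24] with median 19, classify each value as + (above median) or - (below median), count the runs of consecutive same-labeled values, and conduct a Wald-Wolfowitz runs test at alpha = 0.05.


Step 1: Compute median = 19; label A = above, B = below.
Labels in order: AABABBABBA  (n_A = 5, n_B = 5)
Step 2: Count runs R = 7.
Step 3: Under H0 (random ordering), E[R] = 2*n_A*n_B/(n_A+n_B) + 1 = 2*5*5/10 + 1 = 6.0000.
        Var[R] = 2*n_A*n_B*(2*n_A*n_B - n_A - n_B) / ((n_A+n_B)^2 * (n_A+n_B-1)) = 2000/900 = 2.2222.
        SD[R] = 1.4907.
Step 4: Continuity-corrected z = (R - 0.5 - E[R]) / SD[R] = (7 - 0.5 - 6.0000) / 1.4907 = 0.3354.
Step 5: Two-sided p-value via normal approximation = 2*(1 - Phi(|z|)) = 0.737316.
Step 6: alpha = 0.05. fail to reject H0.

R = 7, z = 0.3354, p = 0.737316, fail to reject H0.


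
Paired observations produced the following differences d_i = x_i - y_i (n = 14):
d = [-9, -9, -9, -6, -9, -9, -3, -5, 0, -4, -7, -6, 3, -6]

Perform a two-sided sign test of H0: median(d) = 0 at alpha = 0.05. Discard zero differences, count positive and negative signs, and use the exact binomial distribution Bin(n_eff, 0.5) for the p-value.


Step 1: Discard zero differences. Original n = 14; n_eff = number of nonzero differences = 13.
Nonzero differences (with sign): -9, -9, -9, -6, -9, -9, -3, -5, -4, -7, -6, +3, -6
Step 2: Count signs: positive = 1, negative = 12.
Step 3: Under H0: P(positive) = 0.5, so the number of positives S ~ Bin(13, 0.5).
Step 4: Two-sided exact p-value = sum of Bin(13,0.5) probabilities at or below the observed probability = 0.003418.
Step 5: alpha = 0.05. reject H0.

n_eff = 13, pos = 1, neg = 12, p = 0.003418, reject H0.
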